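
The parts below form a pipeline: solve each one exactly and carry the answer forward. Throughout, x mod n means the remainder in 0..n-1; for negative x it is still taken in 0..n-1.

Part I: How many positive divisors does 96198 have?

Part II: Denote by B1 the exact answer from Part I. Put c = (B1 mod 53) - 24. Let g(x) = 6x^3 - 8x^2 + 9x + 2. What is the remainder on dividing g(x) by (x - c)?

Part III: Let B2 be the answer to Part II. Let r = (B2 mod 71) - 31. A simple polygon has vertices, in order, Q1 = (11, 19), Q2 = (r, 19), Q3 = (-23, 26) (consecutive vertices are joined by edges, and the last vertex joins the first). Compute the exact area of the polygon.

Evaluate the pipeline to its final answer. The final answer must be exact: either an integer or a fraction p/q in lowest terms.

287/2

Part I: 96198 = 2 * 3 * 16033; number of divisors = (1+1) * (1+1) * (1+1) = 8; answer 8
Part II: B1 = 8; c = -16; remainder = value at the root: 6*(-16)^3 - 8*(-16)^2 + 9*(-16)^1 + 2 = (-24576) + (-2048) + (-144) + (2) = -26766; answer -26766
Part III: B2 = -26766; r = -30; cross terms: (11*19 - -30*19)=779, (-30*26 - -23*19)=-343, (-23*19 - 11*26)=-723; twice the area = |-287| = 287; area = 287/2; answer 287/2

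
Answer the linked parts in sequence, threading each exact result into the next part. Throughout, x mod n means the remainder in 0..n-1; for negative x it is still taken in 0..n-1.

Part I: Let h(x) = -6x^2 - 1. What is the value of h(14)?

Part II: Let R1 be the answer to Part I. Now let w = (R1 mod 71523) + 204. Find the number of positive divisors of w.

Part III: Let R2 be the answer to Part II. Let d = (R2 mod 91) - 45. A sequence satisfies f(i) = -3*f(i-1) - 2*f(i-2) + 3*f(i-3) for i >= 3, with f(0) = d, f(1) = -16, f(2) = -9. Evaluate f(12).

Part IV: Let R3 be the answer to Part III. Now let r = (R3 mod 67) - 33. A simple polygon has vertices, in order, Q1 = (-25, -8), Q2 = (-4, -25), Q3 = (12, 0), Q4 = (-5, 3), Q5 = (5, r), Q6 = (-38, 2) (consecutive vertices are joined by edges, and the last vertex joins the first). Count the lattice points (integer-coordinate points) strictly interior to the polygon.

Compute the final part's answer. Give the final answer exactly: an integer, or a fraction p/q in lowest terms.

Part I: -6*(14)^2 - 1 = (-1176) + (-1) = -1177; answer -1177
Part II: R1 = -1177; w = 70550; 70550 = 2 * 5^2 * 17 * 83; number of divisors = (1+1) * (2+1) * (1+1) * (1+1) = 24; answer 24
Part III: R2 = 24; d = -21; f(3) = -3*(-9) - 2*(-16) + 3*(-21) = -4; iterating: f(3)=-4, f(4)=-18, f(5)=35, f(6)=-81, f(7)=119, f(8)=-90, f(9)=-211, f(10)=1170, f(11)=-3358, f(12)=7101; answer 7101
Part IV: R3 = 7101; r = 33; cross terms: (-25*-25 - -4*-8)=593, (-4*0 - 12*-25)=300, (12*3 - -5*0)=36, (-5*33 - 5*3)=-180, (5*2 - -38*33)=1264, (-38*-8 - -25*2)=354; twice the area = |2367| = 2367; area = 2367/2; boundary points = 1 + 1 + 1 + 10 + 1 + 1 = 15; strictly interior points = area - boundary/2 + 1 = 1177; answer 1177

1177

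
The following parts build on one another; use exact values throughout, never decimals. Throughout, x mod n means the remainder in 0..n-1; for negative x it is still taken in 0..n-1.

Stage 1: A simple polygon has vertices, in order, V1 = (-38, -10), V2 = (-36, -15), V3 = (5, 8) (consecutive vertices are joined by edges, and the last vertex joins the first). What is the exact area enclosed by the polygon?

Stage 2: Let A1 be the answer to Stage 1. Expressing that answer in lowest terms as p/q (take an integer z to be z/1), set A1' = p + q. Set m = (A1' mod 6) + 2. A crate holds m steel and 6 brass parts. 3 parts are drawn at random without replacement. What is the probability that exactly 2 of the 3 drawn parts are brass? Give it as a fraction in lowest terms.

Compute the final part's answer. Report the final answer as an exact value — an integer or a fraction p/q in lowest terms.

15/28

Stage 1: cross terms: (-38*-15 - -36*-10)=210, (-36*8 - 5*-15)=-213, (5*-10 - -38*8)=254; twice the area = |251| = 251; area = 251/2; answer 251/2
Stage 2: A1 = 251/2; threaded value p + q = 253; m = 3; total draws C(9,3) = 84; favorable C(6,2)*C(3,1) = 45; P = 15/28; answer 15/28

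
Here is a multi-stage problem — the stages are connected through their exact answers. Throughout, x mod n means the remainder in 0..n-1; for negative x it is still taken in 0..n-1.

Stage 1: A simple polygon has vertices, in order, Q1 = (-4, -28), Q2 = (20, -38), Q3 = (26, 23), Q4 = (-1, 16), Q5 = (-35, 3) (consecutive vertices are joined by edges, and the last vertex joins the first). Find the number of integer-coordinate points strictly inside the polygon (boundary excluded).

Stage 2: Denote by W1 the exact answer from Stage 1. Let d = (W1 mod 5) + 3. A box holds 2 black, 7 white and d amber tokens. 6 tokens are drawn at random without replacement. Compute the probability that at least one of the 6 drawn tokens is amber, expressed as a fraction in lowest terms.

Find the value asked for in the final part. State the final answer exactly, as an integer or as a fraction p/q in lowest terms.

139/143

Stage 1: cross terms: (-4*-38 - 20*-28)=712, (20*23 - 26*-38)=1448, (26*16 - -1*23)=439, (-1*3 - -35*16)=557, (-35*-28 - -4*3)=992; twice the area = |4148| = 4148; area = 2074; boundary points = 2 + 1 + 1 + 1 + 31 = 36; strictly interior points = area - boundary/2 + 1 = 2057; answer 2057
Stage 2: W1 = 2057; d = 5; total draws C(14,6) = 3003; complement C(9,6) = 84; favorable 3003 - 84 = 2919; P = 139/143; answer 139/143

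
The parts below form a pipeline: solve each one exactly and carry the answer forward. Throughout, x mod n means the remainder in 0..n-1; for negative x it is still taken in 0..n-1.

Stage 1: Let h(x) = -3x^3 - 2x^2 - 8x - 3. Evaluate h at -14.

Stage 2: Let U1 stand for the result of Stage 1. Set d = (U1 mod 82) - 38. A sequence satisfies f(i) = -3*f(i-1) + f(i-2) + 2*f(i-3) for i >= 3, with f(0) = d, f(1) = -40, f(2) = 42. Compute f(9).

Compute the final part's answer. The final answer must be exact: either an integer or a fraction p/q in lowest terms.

-63184

Stage 1: -3*(-14)^3 - 2*(-14)^2 - 8*(-14)^1 - 3 = (8232) + (-392) + (112) + (-3) = 7949; answer 7949
Stage 2: U1 = 7949; d = 39; f(3) = -3*(42) + 1*(-40) + 2*(39) = -88; iterating: f(3)=-88, f(4)=226, f(5)=-682, f(6)=2096, f(7)=-6518, f(8)=20286, f(9)=-63184; answer -63184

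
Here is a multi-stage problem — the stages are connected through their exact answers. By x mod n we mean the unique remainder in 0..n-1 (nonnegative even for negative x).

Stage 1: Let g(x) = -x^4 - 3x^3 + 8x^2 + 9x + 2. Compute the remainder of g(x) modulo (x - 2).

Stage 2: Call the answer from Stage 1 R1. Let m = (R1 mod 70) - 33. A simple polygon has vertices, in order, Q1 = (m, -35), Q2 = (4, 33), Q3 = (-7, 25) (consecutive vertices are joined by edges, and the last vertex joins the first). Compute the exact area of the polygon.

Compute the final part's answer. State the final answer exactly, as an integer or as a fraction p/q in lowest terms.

274

Stage 1: remainder = value at the root: -1*(2)^4 - 3*(2)^3 + 8*(2)^2 + 9*(2)^1 + 2 = (-16) + (-24) + (32) + (18) + (2) = 12; answer 12
Stage 2: R1 = 12; m = -21; cross terms: (-21*33 - 4*-35)=-553, (4*25 - -7*33)=331, (-7*-35 - -21*25)=770; twice the area = |548| = 548; area = 274; answer 274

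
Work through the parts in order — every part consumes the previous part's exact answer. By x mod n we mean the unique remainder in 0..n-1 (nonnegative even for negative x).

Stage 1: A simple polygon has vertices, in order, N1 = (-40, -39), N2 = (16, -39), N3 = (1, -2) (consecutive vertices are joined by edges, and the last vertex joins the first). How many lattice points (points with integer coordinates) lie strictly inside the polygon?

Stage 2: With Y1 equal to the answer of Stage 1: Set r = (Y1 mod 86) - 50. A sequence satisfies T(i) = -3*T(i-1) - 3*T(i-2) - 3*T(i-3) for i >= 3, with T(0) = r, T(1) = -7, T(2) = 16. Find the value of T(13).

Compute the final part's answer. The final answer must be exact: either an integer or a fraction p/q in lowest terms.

-225261

Stage 1: cross terms: (-40*-39 - 16*-39)=2184, (16*-2 - 1*-39)=7, (1*-39 - -40*-2)=-119; twice the area = |2072| = 2072; area = 1036; boundary points = 56 + 1 + 1 = 58; strictly interior points = area - boundary/2 + 1 = 1008; answer 1008
Stage 2: Y1 = 1008; r = 12; T(3) = -3*(16) - 3*(-7) - 3*(12) = -63; iterating: T(3)=-63, T(4)=162, T(5)=-345, T(6)=738, T(7)=-1665, T(8)=3816, T(9)=-8667, T(10)=19548, T(11)=-44091, T(12)=99630, T(13)=-225261; answer -225261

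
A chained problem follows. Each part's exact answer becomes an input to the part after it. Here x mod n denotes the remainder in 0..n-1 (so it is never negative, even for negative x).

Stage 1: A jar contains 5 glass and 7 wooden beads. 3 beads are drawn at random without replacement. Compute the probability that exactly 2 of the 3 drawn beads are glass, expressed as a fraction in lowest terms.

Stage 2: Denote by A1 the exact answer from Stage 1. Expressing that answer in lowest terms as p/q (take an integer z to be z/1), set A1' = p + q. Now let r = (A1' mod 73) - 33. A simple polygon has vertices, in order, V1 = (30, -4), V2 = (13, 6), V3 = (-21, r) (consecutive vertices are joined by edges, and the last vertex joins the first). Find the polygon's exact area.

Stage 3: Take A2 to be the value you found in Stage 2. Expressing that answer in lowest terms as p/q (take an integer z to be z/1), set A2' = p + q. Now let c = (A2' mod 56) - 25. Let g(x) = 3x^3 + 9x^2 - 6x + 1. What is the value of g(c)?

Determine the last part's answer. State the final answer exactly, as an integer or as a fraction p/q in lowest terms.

Stage 1: total draws C(12,3) = 220; favorable C(5,2)*C(7,1) = 70; P = 7/22; answer 7/22
Stage 2: A1 = 7/22; threaded value p + q = 29; r = -4; cross terms: (30*6 - 13*-4)=232, (13*-4 - -21*6)=74, (-21*-4 - 30*-4)=204; twice the area = |510| = 510; area = 255; answer 255
Stage 3: A2 = 255; threaded value p + q = 256; c = 7; 3*(7)^3 + 9*(7)^2 - 6*(7)^1 + 1 = (1029) + (441) + (-42) + (1) = 1429; answer 1429

1429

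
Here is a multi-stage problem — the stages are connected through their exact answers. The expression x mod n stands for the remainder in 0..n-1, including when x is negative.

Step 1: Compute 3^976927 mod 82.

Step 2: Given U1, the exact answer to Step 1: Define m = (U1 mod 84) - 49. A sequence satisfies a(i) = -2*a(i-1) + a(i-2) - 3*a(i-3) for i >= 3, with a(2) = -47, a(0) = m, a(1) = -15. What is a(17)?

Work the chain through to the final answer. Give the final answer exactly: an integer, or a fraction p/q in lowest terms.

Step 1: squarings mod 82: 3^1=3, 3^2=9, 3^4=81, 3^8=1, 3^16=1, 3^32=1, 3^64=1, 3^128=1, 3^256=1, 3^512=1, 3^1024=1, 3^2048=1, 3^4096=1, 3^8192=1, 3^16384=1, 3^32768=1, 3^65536=1, 3^131072=1, 3^262144=1, 3^524288=1; 3^976927 = 3^1 * 3^2 * 3^4 * 3^8 * 3^16 * 3^2048 * 3^8192 * 3^16384 * 3^32768 * 3^131072 * 3^262144 * 3^524288 = 55 (mod 82); answer 55
Step 2: U1 = 55; m = 6; a(3) = -2*(-47) + 1*(-15) - 3*(6) = 61; iterating: a(3)=61, a(4)=-124, a(5)=450, a(6)=-1207, a(7)=3236, a(8)=-9029, a(9)=24915, a(10)=-68567, a(11)=189136, a(12)=-521584, a(13)=1438005, a(14)=-3965002, a(15)=10932761, a(16)=-30144539, a(17)=83116845; answer 83116845

83116845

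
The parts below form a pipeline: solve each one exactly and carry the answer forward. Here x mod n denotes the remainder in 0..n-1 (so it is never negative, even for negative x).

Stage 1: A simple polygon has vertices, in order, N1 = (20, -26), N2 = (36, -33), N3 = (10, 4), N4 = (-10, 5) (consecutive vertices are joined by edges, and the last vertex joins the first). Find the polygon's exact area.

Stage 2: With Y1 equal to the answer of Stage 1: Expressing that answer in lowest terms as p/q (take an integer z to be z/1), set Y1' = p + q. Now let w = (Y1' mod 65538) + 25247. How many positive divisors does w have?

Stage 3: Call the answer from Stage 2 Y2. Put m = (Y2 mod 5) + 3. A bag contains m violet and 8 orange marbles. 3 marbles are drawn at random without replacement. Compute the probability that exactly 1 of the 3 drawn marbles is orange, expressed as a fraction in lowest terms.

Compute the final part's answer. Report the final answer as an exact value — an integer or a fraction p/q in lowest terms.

Stage 1: cross terms: (20*-33 - 36*-26)=276, (36*4 - 10*-33)=474, (10*5 - -10*4)=90, (-10*-26 - 20*5)=160; twice the area = |1000| = 1000; area = 500; answer 500
Stage 2: Y1 = 500; threaded value p + q = 501; w = 25748; 25748 = 2^2 * 41 * 157; number of divisors = (2+1) * (1+1) * (1+1) = 12; answer 12
Stage 3: Y2 = 12; m = 5; total draws C(13,3) = 286; favorable C(8,1)*C(5,2) = 80; P = 40/143; answer 40/143

40/143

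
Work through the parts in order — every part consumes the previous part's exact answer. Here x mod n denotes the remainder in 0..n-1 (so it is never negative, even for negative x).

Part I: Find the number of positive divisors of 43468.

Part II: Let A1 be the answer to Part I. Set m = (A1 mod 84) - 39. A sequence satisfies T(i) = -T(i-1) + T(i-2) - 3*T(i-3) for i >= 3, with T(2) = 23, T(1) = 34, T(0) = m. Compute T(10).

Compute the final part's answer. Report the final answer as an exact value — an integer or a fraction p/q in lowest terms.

-14401

Part I: 43468 = 2^2 * 10867; number of divisors = (2+1) * (1+1) = 6; answer 6
Part II: A1 = 6; m = -33; T(3) = -1*(23) + 1*(34) - 3*(-33) = 110; iterating: T(3)=110, T(4)=-189, T(5)=230, T(6)=-749, T(7)=1546, T(8)=-2985, T(9)=6778, T(10)=-14401; answer -14401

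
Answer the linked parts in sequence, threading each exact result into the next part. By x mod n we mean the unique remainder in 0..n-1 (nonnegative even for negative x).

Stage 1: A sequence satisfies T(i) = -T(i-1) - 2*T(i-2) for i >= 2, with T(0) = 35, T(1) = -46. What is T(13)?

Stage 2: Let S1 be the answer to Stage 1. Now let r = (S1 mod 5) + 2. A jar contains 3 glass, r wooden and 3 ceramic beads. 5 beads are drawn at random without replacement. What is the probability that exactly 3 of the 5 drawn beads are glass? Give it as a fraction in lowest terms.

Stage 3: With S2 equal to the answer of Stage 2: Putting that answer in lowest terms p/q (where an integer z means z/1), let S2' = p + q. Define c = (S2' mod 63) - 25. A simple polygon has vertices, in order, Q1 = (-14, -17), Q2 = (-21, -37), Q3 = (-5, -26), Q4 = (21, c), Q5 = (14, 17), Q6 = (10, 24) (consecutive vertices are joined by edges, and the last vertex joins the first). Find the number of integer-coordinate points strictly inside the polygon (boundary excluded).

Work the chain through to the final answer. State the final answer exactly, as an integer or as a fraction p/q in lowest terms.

Stage 1: T(2) = -1*(-46) - 2*(35) = -24; iterating: T(2)=-24, T(3)=116, T(4)=-68, T(5)=-164, T(6)=300, T(7)=28, T(8)=-628, T(9)=572, T(10)=684, T(11)=-1828, T(12)=460, T(13)=3196; answer 3196
Stage 2: S1 = 3196; r = 3; total draws C(9,5) = 126; favorable C(3,3)*C(6,2) = 15; P = 5/42; answer 5/42
Stage 3: S2 = 5/42; threaded value p + q = 47; c = 22; cross terms: (-14*-37 - -21*-17)=161, (-21*-26 - -5*-37)=361, (-5*22 - 21*-26)=436, (21*17 - 14*22)=49, (14*24 - 10*17)=166, (10*-17 - -14*24)=166; twice the area = |1339| = 1339; area = 1339/2; boundary points = 1 + 1 + 2 + 1 + 1 + 1 = 7; strictly interior points = area - boundary/2 + 1 = 667; answer 667

667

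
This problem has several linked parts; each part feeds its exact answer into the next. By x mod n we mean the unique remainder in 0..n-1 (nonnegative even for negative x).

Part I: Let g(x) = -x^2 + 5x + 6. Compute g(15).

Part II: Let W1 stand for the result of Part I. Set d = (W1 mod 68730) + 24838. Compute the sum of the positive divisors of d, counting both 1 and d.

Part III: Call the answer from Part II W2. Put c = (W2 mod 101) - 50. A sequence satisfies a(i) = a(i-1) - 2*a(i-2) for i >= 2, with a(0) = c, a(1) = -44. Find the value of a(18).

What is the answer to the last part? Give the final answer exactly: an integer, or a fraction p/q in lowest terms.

-2656

Part I: -1*(15)^2 + 5*(15)^1 + 6 = (-225) + (75) + (6) = -144; answer -144
Part II: W1 = -144; d = 93424; 93424 = 2^4 * 5839; sigma = (1 + 2 + 4 + 8 + 16) * (1 + 5839) = 31 * 5840 = 181040; answer 181040
Part III: W2 = 181040; c = -2; a(2) = 1*(-44) - 2*(-2) = -40; iterating: a(2)=-40, a(3)=48, a(4)=128, a(5)=32, a(6)=-224, a(7)=-288, a(8)=160, a(9)=736, a(10)=416, a(11)=-1056, a(12)=-1888, a(13)=224, a(14)=4000, a(15)=3552, a(16)=-4448, a(17)=-11552, a(18)=-2656; answer -2656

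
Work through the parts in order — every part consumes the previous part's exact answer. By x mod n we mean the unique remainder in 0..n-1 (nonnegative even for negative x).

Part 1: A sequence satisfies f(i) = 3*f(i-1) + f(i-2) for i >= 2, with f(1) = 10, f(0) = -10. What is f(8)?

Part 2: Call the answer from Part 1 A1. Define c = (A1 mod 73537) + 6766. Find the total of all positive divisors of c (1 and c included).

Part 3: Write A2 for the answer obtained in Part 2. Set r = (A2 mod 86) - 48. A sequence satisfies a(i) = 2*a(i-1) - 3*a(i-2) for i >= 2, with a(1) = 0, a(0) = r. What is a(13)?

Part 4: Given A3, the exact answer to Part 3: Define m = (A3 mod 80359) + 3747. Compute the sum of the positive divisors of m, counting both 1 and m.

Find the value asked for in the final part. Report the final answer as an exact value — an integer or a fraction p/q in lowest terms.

48092

Part 1: f(2) = 3*(10) + 1*(-10) = 20; iterating: f(2)=20, f(3)=70, f(4)=230, f(5)=760, f(6)=2510, f(7)=8290, f(8)=27380; answer 27380
Part 2: A1 = 27380; c = 34146; 34146 = 2 * 3^2 * 7 * 271; sigma = (1 + 2) * (1 + 3 + 9) * (1 + 7) * (1 + 271) = 3 * 13 * 8 * 272 = 84864; answer 84864
Part 3: A2 = 84864; r = 20; a(2) = 2*(0) - 3*(20) = -60; iterating: a(2)=-60, a(3)=-120, a(4)=-60, a(5)=240, a(6)=660, a(7)=600, a(8)=-780, a(9)=-3360, a(10)=-4380, a(11)=1320, a(12)=15780, a(13)=27600; answer 27600
Part 4: A3 = 27600; m = 31347; 31347 = 3^6 * 43; sigma = (1 + 3 + 9 + 27 + 81 + 243 + 729) * (1 + 43) = 1093 * 44 = 48092; answer 48092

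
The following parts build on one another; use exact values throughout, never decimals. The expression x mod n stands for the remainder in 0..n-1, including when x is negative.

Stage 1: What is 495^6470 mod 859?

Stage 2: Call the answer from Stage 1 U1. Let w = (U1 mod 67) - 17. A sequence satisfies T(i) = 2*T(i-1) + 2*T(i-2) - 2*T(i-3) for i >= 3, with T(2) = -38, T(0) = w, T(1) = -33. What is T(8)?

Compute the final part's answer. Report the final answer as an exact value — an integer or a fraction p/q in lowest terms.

Stage 1: squarings mod 859: 495^1=495, 495^2=210, 495^4=291, 495^8=499, 495^16=750, 495^32=714, 495^64=409, 495^128=635, 495^256=354, 495^512=761, 495^1024=155, 495^2048=832, 495^4096=729; 495^6470 = 495^2 * 495^4 * 495^64 * 495^256 * 495^2048 * 495^4096 = 736 (mod 859); answer 736
Stage 2: U1 = 736; w = 49; T(3) = 2*(-38) + 2*(-33) - 2*(49) = -240; iterating: T(3)=-240, T(4)=-490, T(5)=-1384, T(6)=-3268, T(7)=-8324, T(8)=-20416; answer -20416

-20416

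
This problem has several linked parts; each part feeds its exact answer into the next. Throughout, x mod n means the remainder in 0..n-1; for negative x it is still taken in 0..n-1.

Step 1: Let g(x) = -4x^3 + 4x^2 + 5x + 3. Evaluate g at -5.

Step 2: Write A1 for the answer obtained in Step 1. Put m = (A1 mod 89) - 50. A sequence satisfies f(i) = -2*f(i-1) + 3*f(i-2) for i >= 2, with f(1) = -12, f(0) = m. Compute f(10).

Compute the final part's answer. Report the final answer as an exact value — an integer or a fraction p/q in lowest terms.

Step 1: -4*(-5)^3 + 4*(-5)^2 + 5*(-5)^1 + 3 = (500) + (100) + (-25) + (3) = 578; answer 578
Step 2: A1 = 578; m = -6; f(2) = -2*(-12) + 3*(-6) = 6; iterating: f(2)=6, f(3)=-48, f(4)=114, f(5)=-372, f(6)=1086, f(7)=-3288, f(8)=9834, f(9)=-29532, f(10)=88566; answer 88566

88566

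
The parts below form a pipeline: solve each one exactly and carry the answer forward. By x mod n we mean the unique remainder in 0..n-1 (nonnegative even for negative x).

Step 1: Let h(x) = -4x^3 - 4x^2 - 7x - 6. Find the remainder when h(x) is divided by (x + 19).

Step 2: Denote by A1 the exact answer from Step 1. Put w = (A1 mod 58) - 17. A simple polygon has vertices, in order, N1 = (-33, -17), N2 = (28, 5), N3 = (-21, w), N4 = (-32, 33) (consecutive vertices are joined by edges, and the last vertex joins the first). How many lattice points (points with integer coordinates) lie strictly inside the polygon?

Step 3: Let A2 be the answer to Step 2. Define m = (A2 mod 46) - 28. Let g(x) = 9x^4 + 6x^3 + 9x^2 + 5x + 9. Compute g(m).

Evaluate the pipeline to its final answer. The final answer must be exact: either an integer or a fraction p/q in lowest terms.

4671306

Step 1: remainder = value at the root: -4*(-19)^3 - 4*(-19)^2 - 7*(-19)^1 - 6 = (27436) + (-1444) + (133) + (-6) = 26119; answer 26119
Step 2: A1 = 26119; w = 2; cross terms: (-33*5 - 28*-17)=311, (28*2 - -21*5)=161, (-21*33 - -32*2)=-629, (-32*-17 - -33*33)=1633; twice the area = |1476| = 1476; area = 738; boundary points = 1 + 1 + 1 + 1 = 4; strictly interior points = area - boundary/2 + 1 = 737; answer 737
Step 3: A2 = 737; m = -27; 9*(-27)^4 + 6*(-27)^3 + 9*(-27)^2 + 5*(-27)^1 + 9 = (4782969) + (-118098) + (6561) + (-135) + (9) = 4671306; answer 4671306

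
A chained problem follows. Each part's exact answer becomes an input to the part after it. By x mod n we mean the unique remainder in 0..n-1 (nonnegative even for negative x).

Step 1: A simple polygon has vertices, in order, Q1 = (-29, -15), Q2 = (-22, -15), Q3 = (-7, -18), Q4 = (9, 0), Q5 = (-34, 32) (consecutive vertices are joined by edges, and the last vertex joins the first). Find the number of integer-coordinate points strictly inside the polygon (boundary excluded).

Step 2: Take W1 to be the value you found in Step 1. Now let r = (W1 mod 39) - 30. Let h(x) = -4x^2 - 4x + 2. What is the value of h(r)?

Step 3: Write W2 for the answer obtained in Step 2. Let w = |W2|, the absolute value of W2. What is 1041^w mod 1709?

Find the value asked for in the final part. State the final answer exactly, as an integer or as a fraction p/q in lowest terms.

892

Step 1: cross terms: (-29*-15 - -22*-15)=105, (-22*-18 - -7*-15)=291, (-7*0 - 9*-18)=162, (9*32 - -34*0)=288, (-34*-15 - -29*32)=1438; twice the area = |2284| = 2284; area = 1142; boundary points = 7 + 3 + 2 + 1 + 1 = 14; strictly interior points = area - boundary/2 + 1 = 1136; answer 1136
Step 2: W1 = 1136; r = -25; -4*(-25)^2 - 4*(-25)^1 + 2 = (-2500) + (100) + (2) = -2398; answer -2398
Step 3: W2 = -2398; w = 2398; squarings mod 1709: 1041^1=1041, 1041^2=175, 1041^4=1572, 1041^8=1679, 1041^16=900, 1041^32=1643, 1041^64=938, 1041^128=1418, 1041^256=940, 1041^512=47, 1041^1024=500, 1041^2048=486; 1041^2398 = 1041^2 * 1041^4 * 1041^8 * 1041^16 * 1041^64 * 1041^256 * 1041^2048 = 892 (mod 1709); answer 892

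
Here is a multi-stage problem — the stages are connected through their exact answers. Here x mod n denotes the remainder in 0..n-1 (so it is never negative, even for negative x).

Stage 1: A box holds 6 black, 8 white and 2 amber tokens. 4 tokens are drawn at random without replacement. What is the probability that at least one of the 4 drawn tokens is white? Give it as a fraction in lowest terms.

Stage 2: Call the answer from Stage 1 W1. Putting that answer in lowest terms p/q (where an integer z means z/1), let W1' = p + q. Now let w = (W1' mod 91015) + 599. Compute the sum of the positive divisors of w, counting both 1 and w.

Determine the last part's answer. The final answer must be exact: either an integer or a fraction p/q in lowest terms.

Stage 1: total draws C(16,4) = 1820; complement C(8,4) = 70; favorable 1820 - 70 = 1750; P = 25/26; answer 25/26
Stage 2: W1 = 25/26; threaded value p + q = 51; w = 650; 650 = 2 * 5^2 * 13; sigma = (1 + 2) * (1 + 5 + 25) * (1 + 13) = 3 * 31 * 14 = 1302; answer 1302

1302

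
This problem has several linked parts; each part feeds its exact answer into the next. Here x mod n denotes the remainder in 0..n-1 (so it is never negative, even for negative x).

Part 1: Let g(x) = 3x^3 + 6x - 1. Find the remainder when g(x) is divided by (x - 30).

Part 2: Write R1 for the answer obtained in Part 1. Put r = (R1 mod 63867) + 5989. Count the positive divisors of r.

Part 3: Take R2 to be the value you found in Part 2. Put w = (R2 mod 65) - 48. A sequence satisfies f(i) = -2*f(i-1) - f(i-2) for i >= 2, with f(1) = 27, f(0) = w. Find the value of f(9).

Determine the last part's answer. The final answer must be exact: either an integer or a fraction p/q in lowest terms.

-77

Part 1: remainder = value at the root: 3*(30)^3 + 6*(30)^1 - 1 = (81000) + (180) + (-1) = 81179; answer 81179
Part 2: R1 = 81179; r = 23301; 23301 = 3^3 * 863; number of divisors = (3+1) * (1+1) = 8; answer 8
Part 3: R2 = 8; w = -40; f(2) = -2*(27) - 1*(-40) = -14; iterating: f(2)=-14, f(3)=1, f(4)=12, f(5)=-25, f(6)=38, f(7)=-51, f(8)=64, f(9)=-77; answer -77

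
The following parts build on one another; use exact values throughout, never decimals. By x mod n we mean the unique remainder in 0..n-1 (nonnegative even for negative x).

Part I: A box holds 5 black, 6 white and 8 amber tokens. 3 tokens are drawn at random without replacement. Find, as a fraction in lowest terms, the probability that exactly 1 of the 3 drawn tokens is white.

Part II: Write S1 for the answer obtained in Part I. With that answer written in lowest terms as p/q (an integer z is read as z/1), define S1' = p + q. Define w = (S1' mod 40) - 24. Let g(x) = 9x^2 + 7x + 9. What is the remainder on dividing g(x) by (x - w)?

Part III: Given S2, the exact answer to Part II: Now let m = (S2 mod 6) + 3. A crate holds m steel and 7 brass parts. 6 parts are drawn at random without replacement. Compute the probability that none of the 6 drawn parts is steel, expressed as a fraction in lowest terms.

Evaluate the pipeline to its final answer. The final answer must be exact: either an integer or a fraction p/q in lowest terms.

7/1716

Part I: total draws C(19,3) = 969; favorable C(6,1)*C(13,2) = 468; P = 156/323; answer 156/323
Part II: S1 = 156/323; threaded value p + q = 479; w = 15; remainder = value at the root: 9*(15)^2 + 7*(15)^1 + 9 = (2025) + (105) + (9) = 2139; answer 2139
Part III: S2 = 2139; m = 6; total draws C(13,6) = 1716; favorable C(7,6) = 7; P = 7/1716; answer 7/1716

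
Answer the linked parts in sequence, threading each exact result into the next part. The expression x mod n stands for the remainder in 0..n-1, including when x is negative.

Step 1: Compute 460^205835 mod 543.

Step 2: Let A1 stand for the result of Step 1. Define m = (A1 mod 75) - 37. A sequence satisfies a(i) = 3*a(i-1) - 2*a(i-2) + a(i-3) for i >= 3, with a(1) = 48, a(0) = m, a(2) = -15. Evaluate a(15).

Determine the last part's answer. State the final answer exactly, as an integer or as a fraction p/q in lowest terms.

-4237692

Step 1: squarings mod 543: 460^1=460, 460^2=373, 460^4=121, 460^8=523, 460^16=400, 460^32=358, 460^64=16, 460^128=256, 460^256=376, 460^512=196, 460^1024=406, 460^2048=307, 460^4096=310, 460^8192=532, 460^16384=121, 460^32768=523, 460^65536=400, 460^131072=358; 460^205835 = 460^1 * 460^2 * 460^8 * 460^1024 * 460^8192 * 460^65536 * 460^131072 = 88 (mod 543); answer 88
Step 2: A1 = 88; m = -24; a(3) = 3*(-15) - 2*(48) + 1*(-24) = -165; iterating: a(3)=-165, a(4)=-417, a(5)=-936, a(6)=-2139, a(7)=-4962, a(8)=-11544, a(9)=-26847, a(10)=-62415, a(11)=-145095, a(12)=-337302, a(13)=-784131, a(14)=-1822884, a(15)=-4237692; answer -4237692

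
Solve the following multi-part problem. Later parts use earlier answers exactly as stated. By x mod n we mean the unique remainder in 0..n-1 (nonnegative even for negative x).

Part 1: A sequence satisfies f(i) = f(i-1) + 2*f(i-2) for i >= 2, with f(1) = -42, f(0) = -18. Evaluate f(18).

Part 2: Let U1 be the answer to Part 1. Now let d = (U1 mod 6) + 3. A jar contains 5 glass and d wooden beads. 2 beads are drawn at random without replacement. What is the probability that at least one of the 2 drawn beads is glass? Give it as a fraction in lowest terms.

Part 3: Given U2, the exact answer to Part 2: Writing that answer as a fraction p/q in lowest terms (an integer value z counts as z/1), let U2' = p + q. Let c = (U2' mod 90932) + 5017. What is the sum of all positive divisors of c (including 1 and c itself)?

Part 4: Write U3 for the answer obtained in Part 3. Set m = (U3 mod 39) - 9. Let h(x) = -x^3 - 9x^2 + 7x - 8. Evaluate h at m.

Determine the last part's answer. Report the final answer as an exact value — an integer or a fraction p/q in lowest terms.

-18848

Part 1: f(2) = 1*(-42) + 2*(-18) = -78; iterating: f(2)=-78, f(3)=-162, f(4)=-318, f(5)=-642, f(6)=-1278, f(7)=-2562, f(8)=-5118, f(9)=-10242, f(10)=-20478, f(11)=-40962, f(12)=-81918, f(13)=-163842, f(14)=-327678, f(15)=-655362, f(16)=-1310718, f(17)=-2621442, f(18)=-5242878; answer -5242878
Part 2: U1 = -5242878; d = 3; total draws C(8,2) = 28; complement C(3,2) = 3; favorable 28 - 3 = 25; P = 25/28; answer 25/28
Part 3: U2 = 25/28; threaded value p + q = 53; c = 5070; 5070 = 2 * 3 * 5 * 13^2; sigma = (1 + 2) * (1 + 3) * (1 + 5) * (1 + 13 + 169) = 3 * 4 * 6 * 183 = 13176; answer 13176
Part 4: U3 = 13176; m = 24; -1*(24)^3 - 9*(24)^2 + 7*(24)^1 - 8 = (-13824) + (-5184) + (168) + (-8) = -18848; answer -18848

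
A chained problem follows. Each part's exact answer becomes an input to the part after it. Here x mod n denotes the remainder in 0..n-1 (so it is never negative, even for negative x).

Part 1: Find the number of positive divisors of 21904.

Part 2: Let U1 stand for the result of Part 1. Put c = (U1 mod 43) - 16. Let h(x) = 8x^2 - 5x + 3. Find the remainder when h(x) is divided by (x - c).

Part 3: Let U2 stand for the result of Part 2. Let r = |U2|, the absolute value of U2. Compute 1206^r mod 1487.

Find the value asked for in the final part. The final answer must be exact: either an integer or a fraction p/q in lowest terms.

Part 1: 21904 = 2^4 * 37^2; number of divisors = (4+1) * (2+1) = 15; answer 15
Part 2: U1 = 15; c = -1; remainder = value at the root: 8*(-1)^2 - 5*(-1)^1 + 3 = (8) + (5) + (3) = 16; answer 16
Part 3: U2 = 16; r = 16; squarings mod 1487: 1206^1=1206, 1206^2=150, 1206^4=195, 1206^8=850, 1206^16=1305; 1206^16 = 1206^16 = 1305 (mod 1487); answer 1305

1305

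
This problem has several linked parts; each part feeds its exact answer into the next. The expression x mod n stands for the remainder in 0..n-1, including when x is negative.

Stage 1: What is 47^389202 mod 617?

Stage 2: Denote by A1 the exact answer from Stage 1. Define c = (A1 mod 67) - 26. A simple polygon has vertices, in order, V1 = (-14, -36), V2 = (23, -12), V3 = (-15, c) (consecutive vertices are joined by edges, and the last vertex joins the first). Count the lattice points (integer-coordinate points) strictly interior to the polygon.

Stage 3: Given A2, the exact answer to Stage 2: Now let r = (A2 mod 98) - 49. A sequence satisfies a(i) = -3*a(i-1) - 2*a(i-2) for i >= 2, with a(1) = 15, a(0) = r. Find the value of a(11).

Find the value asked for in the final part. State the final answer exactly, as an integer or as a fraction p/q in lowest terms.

-18399

Stage 1: squarings mod 617: 47^1=47, 47^2=358, 47^4=445, 47^8=585, 47^16=407, 47^32=293, 47^64=86, 47^128=609, 47^256=64, 47^512=394, 47^1024=369, 47^2048=421, 47^4096=162, 47^8192=330, 47^16384=308, 47^32768=463, 47^65536=270, 47^131072=94, 47^262144=198; 47^389202 = 47^2 * 47^16 * 47^64 * 47^4096 * 47^8192 * 47^16384 * 47^32768 * 47^65536 * 47^262144 = 451 (mod 617); answer 451
Stage 2: A1 = 451; c = 23; cross terms: (-14*-12 - 23*-36)=996, (23*23 - -15*-12)=349, (-15*-36 - -14*23)=862; twice the area = |2207| = 2207; area = 2207/2; boundary points = 1 + 1 + 1 = 3; strictly interior points = area - boundary/2 + 1 = 1103; answer 1103
Stage 3: A2 = 1103; r = -24; a(2) = -3*(15) - 2*(-24) = 3; iterating: a(2)=3, a(3)=-39, a(4)=111, a(5)=-255, a(6)=543, a(7)=-1119, a(8)=2271, a(9)=-4575, a(10)=9183, a(11)=-18399; answer -18399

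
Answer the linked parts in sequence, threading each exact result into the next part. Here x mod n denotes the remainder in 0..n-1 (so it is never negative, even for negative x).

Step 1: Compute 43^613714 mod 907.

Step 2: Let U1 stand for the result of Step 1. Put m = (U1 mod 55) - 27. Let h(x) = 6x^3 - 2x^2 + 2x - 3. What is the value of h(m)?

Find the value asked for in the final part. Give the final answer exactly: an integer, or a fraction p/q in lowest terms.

Step 1: squarings mod 907: 43^1=43, 43^2=35, 43^4=318, 43^8=447, 43^16=269, 43^32=708, 43^64=600, 43^128=828, 43^256=799, 43^512=780, 43^1024=710, 43^2048=715, 43^4096=584, 43^8192=24, 43^16384=576, 43^32768=721, 43^65536=130, 43^131072=574, 43^262144=235, 43^524288=805; 43^613714 = 43^2 * 43^16 * 43^64 * 43^256 * 43^1024 * 43^2048 * 43^4096 * 43^16384 * 43^65536 * 43^524288 = 381 (mod 907); answer 381
Step 2: U1 = 381; m = 24; 6*(24)^3 - 2*(24)^2 + 2*(24)^1 - 3 = (82944) + (-1152) + (48) + (-3) = 81837; answer 81837

81837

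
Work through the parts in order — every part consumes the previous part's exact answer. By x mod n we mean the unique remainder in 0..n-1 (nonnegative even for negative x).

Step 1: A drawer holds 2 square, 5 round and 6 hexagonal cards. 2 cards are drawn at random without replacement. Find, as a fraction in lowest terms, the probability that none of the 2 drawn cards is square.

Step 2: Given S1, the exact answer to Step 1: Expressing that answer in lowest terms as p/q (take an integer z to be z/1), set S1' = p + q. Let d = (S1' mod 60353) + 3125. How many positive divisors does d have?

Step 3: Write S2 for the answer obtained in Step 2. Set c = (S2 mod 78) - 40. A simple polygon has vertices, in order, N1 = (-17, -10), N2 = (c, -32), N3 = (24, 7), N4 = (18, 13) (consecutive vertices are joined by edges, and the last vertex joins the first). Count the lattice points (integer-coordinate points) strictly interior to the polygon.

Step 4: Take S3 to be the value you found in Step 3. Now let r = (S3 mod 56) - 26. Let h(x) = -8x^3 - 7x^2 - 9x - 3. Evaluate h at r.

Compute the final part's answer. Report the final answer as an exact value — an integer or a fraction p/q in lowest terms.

Step 1: total draws C(13,2) = 78; favorable C(11,2) = 55; P = 55/78; answer 55/78
Step 2: S1 = 55/78; threaded value p + q = 133; d = 3258; 3258 = 2 * 3^2 * 181; number of divisors = (1+1) * (2+1) * (1+1) = 12; answer 12
Step 3: S2 = 12; c = -28; cross terms: (-17*-32 - -28*-10)=264, (-28*7 - 24*-32)=572, (24*13 - 18*7)=186, (18*-10 - -17*13)=41; twice the area = |1063| = 1063; area = 1063/2; boundary points = 11 + 13 + 6 + 1 = 31; strictly interior points = area - boundary/2 + 1 = 517; answer 517
Step 4: S3 = 517; r = -13; -8*(-13)^3 - 7*(-13)^2 - 9*(-13)^1 - 3 = (17576) + (-1183) + (117) + (-3) = 16507; answer 16507

16507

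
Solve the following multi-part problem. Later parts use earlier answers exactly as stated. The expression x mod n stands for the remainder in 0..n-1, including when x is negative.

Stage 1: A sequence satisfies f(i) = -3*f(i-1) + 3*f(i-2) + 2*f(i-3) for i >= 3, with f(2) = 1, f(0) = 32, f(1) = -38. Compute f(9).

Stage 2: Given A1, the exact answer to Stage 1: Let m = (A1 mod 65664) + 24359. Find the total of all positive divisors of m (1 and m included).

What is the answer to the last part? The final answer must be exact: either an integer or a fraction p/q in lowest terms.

Stage 1: f(3) = -3*(1) + 3*(-38) + 2*(32) = -53; iterating: f(3)=-53, f(4)=86, f(5)=-415, f(6)=1397, f(7)=-5264, f(8)=19153, f(9)=-70457; answer -70457
Stage 2: A1 = -70457; m = 85230; 85230 = 2 * 3^2 * 5 * 947; sigma = (1 + 2) * (1 + 3 + 9) * (1 + 5) * (1 + 947) = 3 * 13 * 6 * 948 = 221832; answer 221832

221832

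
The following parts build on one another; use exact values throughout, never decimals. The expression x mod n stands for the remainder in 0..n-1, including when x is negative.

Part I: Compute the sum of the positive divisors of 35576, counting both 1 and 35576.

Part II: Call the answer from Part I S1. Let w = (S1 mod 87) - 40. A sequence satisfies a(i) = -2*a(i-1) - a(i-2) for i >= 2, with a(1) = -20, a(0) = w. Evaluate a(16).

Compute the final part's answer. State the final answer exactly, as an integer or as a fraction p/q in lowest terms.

-250

Part I: 35576 = 2^3 * 4447; sigma = (1 + 2 + 4 + 8) * (1 + 4447) = 15 * 4448 = 66720; answer 66720
Part II: S1 = 66720; w = 38; a(2) = -2*(-20) - 1*(38) = 2; iterating: a(2)=2, a(3)=16, a(4)=-34, a(5)=52, a(6)=-70, a(7)=88, a(8)=-106, a(9)=124, a(10)=-142, a(11)=160, a(12)=-178, a(13)=196, a(14)=-214, a(15)=232, a(16)=-250; answer -250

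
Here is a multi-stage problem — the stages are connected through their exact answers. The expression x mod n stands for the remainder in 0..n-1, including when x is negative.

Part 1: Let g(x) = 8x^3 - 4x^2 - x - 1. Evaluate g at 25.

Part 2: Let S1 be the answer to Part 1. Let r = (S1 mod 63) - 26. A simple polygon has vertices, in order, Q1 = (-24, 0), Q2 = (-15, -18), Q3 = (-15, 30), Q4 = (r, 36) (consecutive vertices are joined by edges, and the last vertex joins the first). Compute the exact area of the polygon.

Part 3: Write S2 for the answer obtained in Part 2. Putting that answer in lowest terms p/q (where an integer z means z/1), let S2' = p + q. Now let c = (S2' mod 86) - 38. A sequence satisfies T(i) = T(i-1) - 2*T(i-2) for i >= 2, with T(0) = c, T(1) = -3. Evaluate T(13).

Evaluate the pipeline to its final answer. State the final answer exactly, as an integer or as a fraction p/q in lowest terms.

273

Part 1: 8*(25)^3 - 4*(25)^2 - 1*(25)^1 - 1 = (125000) + (-2500) + (-25) + (-1) = 122474; answer 122474
Part 2: S1 = 122474; r = -24; cross terms: (-24*-18 - -15*0)=432, (-15*30 - -15*-18)=-720, (-15*36 - -24*30)=180, (-24*0 - -24*36)=864; twice the area = |756| = 756; area = 378; answer 378
Part 3: S2 = 378; threaded value p + q = 379; c = -3; T(2) = 1*(-3) - 2*(-3) = 3; iterating: T(2)=3, T(3)=9, T(4)=3, T(5)=-15, T(6)=-21, T(7)=9, T(8)=51, T(9)=33, T(10)=-69, T(11)=-135, T(12)=3, T(13)=273; answer 273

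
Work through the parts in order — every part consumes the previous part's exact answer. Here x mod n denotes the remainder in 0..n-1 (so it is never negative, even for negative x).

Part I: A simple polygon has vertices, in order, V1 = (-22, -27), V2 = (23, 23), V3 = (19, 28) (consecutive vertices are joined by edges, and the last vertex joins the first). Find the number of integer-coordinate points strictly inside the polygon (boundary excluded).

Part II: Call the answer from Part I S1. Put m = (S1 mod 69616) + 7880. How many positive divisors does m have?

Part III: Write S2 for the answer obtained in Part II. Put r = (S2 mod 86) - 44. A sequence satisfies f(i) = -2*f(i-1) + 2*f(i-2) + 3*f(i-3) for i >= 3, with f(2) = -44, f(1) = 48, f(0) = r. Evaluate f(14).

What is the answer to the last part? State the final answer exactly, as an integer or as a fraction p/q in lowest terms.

-291884

Part I: cross terms: (-22*23 - 23*-27)=115, (23*28 - 19*23)=207, (19*-27 - -22*28)=103; twice the area = |425| = 425; area = 425/2; boundary points = 5 + 1 + 1 = 7; strictly interior points = area - boundary/2 + 1 = 210; answer 210
Part II: S1 = 210; m = 8090; 8090 = 2 * 5 * 809; number of divisors = (1+1) * (1+1) * (1+1) = 8; answer 8
Part III: S2 = 8; r = -36; f(3) = -2*(-44) + 2*(48) + 3*(-36) = 76; iterating: f(3)=76, f(4)=-96, f(5)=212, f(6)=-388, f(7)=912, f(8)=-1964, f(9)=4588, f(10)=-10368, f(11)=24020, f(12)=-55012, f(13)=126960, f(14)=-291884; answer -291884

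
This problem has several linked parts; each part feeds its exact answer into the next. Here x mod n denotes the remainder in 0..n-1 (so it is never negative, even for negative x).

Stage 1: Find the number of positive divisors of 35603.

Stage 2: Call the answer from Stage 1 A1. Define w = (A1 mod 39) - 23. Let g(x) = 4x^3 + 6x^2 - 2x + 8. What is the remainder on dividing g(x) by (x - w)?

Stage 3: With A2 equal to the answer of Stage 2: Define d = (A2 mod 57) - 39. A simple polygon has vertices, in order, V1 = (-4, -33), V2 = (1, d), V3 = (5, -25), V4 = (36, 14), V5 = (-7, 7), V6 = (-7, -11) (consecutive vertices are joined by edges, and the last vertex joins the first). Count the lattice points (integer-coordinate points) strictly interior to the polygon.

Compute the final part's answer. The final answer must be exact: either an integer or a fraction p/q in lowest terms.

Stage 1: 35603 is prime, so its only divisors are 1 and 35603; count = 2; answer 2
Stage 2: A1 = 2; w = -21; remainder = value at the root: 4*(-21)^3 + 6*(-21)^2 - 2*(-21)^1 + 8 = (-37044) + (2646) + (42) + (8) = -34348; answer -34348
Stage 3: A2 = -34348; d = -16; cross terms: (-4*-16 - 1*-33)=97, (1*-25 - 5*-16)=55, (5*14 - 36*-25)=970, (36*7 - -7*14)=350, (-7*-11 - -7*7)=126, (-7*-33 - -4*-11)=187; twice the area = |1785| = 1785; area = 1785/2; boundary points = 1 + 1 + 1 + 1 + 18 + 1 = 23; strictly interior points = area - boundary/2 + 1 = 882; answer 882

882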